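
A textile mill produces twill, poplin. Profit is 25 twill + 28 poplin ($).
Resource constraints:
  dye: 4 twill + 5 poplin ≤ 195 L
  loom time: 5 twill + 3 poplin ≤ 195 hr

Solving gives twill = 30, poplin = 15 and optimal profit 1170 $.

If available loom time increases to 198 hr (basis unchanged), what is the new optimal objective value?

1173

Check each constraint at x*: dye 195/195 (tight); loom time 195/195 (tight).
The binding rows give the dual system: 4·y_dye + 5·y_loom time = 25 and 5·y_dye + 3·y_loom time = 28.
This yields shadow prices y_dye = 5, y_loom time = 1.
Δz = y_loom time·Δb = 1 × (3) = 3, so new z* = 1170 + 3 = 1173.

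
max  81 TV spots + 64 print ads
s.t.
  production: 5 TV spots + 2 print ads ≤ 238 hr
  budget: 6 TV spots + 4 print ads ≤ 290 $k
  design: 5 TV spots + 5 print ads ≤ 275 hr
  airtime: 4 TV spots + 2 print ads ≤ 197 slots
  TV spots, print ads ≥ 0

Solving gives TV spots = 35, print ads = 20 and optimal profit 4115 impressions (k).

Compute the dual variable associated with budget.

8.5

Check each constraint at x*: production 215/238 (slack 23); budget 290/290 (tight); design 275/275 (tight); airtime 180/197 (slack 17).
Since production, airtime are not tight, their duals are 0.
The binding rows give the dual system: 6·y_budget + 5·y_design = 81 and 4·y_budget + 5·y_design = 64.
Solving: y_budget = 8.5, y_design = 6.
Shadow price of budget = 8.5.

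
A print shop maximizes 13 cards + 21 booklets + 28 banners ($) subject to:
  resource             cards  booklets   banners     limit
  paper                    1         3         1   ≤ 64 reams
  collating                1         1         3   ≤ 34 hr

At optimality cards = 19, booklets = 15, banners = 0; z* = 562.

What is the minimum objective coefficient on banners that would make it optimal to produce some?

31

At the optimum: paper uses 64 of 64 (binding); collating uses 34 of 34 (binding).
From A_Bᵀ y = c: 1·y_paper + 1·y_collating = 13; 3·y_paper + 1·y_collating = 21.
Solving: y_paper = 4, y_collating = 9.
banners enters the basis when its profit ≥ yᵀa₃ = 4·1 + 9·3 = 31.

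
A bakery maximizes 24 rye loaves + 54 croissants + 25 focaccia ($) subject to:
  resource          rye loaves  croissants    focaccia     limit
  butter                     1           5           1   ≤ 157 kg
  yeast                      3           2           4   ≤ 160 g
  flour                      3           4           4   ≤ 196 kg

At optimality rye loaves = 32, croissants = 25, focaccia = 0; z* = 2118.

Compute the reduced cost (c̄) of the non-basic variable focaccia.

Check each constraint at x*: butter 157/157 (tight); yeast 146/160 (slack 14); flour 196/196 (tight).
Slack constraints have shadow price 0 (complementary slackness).
From A_Bᵀ y = c: 1·y_butter + 3·y_flour = 24; 5·y_butter + 4·y_flour = 54.
→ y_butter = 6 and y_flour = 6.
Reduced cost of focaccia: c₃ − yᵀa₃ = 25 − (6·1 + 6·4) = 25 − 30 = -5.

-5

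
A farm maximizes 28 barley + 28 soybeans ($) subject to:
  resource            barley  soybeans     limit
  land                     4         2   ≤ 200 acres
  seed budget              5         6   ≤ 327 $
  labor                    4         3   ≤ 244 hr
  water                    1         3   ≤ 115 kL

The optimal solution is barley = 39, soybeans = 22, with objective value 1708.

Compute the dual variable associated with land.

Binding: land and seed budget. Non-binding: labor (22 unused), water (10 unused).
Slack constraints have shadow price 0 (complementary slackness).
The binding rows give the dual system: 4·y_land + 5·y_seed budget = 28 and 2·y_land + 6·y_seed budget = 28.
→ y_land = 2 and y_seed budget = 4.
Shadow price of land = 2.

2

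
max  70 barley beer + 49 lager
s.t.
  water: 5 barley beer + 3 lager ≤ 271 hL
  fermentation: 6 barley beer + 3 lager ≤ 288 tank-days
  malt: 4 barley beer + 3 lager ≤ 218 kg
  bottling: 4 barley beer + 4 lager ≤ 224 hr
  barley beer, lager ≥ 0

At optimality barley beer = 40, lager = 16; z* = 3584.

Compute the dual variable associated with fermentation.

7

At the optimum: water uses 248 of 271 (slack = 23); fermentation uses 288 of 288 (binding); malt uses 208 of 218 (slack = 10); bottling uses 224 of 224 (binding).
Slack constraints have shadow price 0 (complementary slackness).
Dual feasibility on the basic columns requires 6·y_fermentation + 4·y_bottling = 70, 3·y_fermentation + 4·y_bottling = 49.
→ y_fermentation = 7 and y_bottling = 7.
Shadow price of fermentation = 7.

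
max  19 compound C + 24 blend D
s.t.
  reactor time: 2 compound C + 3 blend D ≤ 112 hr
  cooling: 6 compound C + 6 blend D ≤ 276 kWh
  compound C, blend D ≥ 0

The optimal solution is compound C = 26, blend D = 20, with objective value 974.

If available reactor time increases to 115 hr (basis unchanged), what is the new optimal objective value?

Both reactor time and cooling are binding at x*.
From A_Bᵀ y = c: 2·y_reactor time + 6·y_cooling = 19; 3·y_reactor time + 6·y_cooling = 24.
→ y_reactor time = 5 and y_cooling = 1.5.
Δz = y_reactor time·Δb = 5 × (3) = 15, so new z* = 974 + 15 = 989.

989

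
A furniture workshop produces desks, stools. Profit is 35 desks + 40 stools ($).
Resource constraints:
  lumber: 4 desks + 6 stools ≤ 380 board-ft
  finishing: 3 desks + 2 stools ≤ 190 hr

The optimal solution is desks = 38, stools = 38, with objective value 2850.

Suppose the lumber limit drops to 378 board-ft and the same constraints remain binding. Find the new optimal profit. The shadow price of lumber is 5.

Δb = -2, so new z* = 2850 + (5)·(-2) = 2850 − 10 = 2840.

2840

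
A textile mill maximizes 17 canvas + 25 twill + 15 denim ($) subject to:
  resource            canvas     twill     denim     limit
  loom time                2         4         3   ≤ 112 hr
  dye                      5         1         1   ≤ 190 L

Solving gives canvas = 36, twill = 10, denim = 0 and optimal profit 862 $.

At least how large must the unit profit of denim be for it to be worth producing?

19

At the optimum: loom time uses 112 of 112 (binding); dye uses 190 of 190 (binding).
Dual feasibility on the basic columns requires 2·y_loom time + 5·y_dye = 17, 4·y_loom time + 1·y_dye = 25.
→ y_loom time = 6 and y_dye = 1.
denim enters the basis when its profit ≥ yᵀa₃ = 6·3 + 1·1 = 19.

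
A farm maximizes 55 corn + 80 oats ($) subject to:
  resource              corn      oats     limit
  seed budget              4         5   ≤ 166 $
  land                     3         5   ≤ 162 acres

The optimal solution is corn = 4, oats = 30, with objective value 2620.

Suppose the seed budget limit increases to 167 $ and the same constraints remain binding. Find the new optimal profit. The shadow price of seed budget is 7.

2627

Δb = 1, so new z* = 2620 + (7)·(1) = 2620 + 7 = 2627.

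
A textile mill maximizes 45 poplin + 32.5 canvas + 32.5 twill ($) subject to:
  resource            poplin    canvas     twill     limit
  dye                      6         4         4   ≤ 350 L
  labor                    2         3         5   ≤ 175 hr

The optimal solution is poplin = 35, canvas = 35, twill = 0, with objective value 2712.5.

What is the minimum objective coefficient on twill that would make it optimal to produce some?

35.5

Check each constraint at x*: dye 350/350 (tight); labor 175/175 (tight).
The binding rows give the dual system: 6·y_dye + 2·y_labor = 45 and 4·y_dye + 3·y_labor = 32.5.
→ y_dye = 7 and y_labor = 1.5.
twill enters the basis when its profit ≥ yᵀa₃ = 7·4 + 1.5·5 = 35.5.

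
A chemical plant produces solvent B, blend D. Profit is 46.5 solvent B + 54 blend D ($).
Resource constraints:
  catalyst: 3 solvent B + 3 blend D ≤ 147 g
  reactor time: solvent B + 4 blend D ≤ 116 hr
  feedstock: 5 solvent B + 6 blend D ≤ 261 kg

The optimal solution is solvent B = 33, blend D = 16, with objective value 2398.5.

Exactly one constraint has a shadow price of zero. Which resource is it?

reactor time

catalyst: 147/147 (binding)
reactor time: 97/116 (slack 19)
feedstock: 261/261 (binding)
By complementary slackness, a constraint with positive slack has shadow price 0 → reactor time.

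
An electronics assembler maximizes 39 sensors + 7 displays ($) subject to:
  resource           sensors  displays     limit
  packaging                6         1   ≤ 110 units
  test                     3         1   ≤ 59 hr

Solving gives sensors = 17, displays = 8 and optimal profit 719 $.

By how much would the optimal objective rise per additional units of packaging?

6

At the optimum: packaging uses 110 of 110 (binding); test uses 59 of 59 (binding).
Dual feasibility on the basic columns requires 6·y_packaging + 3·y_test = 39, 1·y_packaging + 1·y_test = 7.
Solving: y_packaging = 6, y_test = 1.
Shadow price of packaging = 6.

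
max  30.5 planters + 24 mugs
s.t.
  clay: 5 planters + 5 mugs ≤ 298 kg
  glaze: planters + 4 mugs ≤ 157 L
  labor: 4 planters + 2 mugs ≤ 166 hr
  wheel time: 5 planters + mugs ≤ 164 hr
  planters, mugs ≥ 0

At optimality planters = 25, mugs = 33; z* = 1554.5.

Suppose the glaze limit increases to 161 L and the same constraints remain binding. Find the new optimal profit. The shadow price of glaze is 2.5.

Δb = 4, so new z* = 1554.5 + (2.5)·(4) = 1554.5 + 10 = 1564.5.

1564.5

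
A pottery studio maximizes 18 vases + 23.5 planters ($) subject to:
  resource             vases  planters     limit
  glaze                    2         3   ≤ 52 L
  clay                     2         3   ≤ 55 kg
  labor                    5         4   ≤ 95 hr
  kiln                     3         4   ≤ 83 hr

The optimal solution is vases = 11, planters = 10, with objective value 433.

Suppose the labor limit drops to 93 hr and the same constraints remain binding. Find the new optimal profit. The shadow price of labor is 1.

431

Δb = -2, so new z* = 433 + (1)·(-2) = 433 − 2 = 431.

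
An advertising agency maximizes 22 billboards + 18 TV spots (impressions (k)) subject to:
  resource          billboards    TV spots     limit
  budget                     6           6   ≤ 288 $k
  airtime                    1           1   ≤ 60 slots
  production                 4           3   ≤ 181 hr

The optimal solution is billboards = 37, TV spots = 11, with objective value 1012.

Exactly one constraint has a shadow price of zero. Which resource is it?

airtime

budget: 288/288 (binding)
airtime: 48/60 (slack 12)
production: 181/181 (binding)
By complementary slackness, a constraint with positive slack has shadow price 0 → airtime.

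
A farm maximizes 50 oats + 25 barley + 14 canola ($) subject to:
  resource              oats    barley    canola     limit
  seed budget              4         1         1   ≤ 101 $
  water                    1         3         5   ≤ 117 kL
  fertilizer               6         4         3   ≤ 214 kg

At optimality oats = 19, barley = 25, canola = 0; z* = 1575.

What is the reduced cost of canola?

Check each constraint at x*: seed budget 101/101 (tight); water 94/117 (slack 23); fertilizer 214/214 (tight).
By complementary slackness, y = 0 for the non-binding constraint.
Dual feasibility on the basic columns requires 4·y_seed budget + 6·y_fertilizer = 50, 1·y_seed budget + 4·y_fertilizer = 25.
This yields shadow prices y_seed budget = 5, y_fertilizer = 5.
Reduced cost of canola: c₃ − yᵀa₃ = 14 − (5·1 + 5·3) = 14 − 20 = -6.

-6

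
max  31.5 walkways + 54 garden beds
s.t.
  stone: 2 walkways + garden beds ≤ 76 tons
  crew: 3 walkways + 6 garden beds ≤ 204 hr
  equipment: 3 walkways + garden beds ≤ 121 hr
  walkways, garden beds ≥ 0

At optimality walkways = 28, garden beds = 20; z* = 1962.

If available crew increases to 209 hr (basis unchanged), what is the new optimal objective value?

2004.5

Check each constraint at x*: stone 76/76 (tight); crew 204/204 (tight); equipment 104/121 (slack 17).
By complementary slackness, y = 0 for the non-binding constraint.
The binding rows give the dual system: 2·y_stone + 3·y_crew = 31.5 and 1·y_stone + 6·y_crew = 54.
This yields shadow prices y_stone = 3, y_crew = 8.5.
Δz = y_crew·Δb = 8.5 × (5) = 42.5, so new z* = 1962 + 42.5 = 2004.5.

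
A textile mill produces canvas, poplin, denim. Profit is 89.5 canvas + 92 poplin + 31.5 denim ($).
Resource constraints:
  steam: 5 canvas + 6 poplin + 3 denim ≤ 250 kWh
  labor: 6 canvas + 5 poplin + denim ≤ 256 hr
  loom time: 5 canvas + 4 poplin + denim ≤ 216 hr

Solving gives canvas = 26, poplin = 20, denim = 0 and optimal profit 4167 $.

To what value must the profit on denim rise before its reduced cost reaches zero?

Check each constraint at x*: steam 250/250 (tight); labor 256/256 (tight); loom time 210/216 (slack 6).
By complementary slackness, y = 0 for the non-binding constraint.
Dual feasibility on the basic columns requires 5·y_steam + 6·y_labor = 89.5, 6·y_steam + 5·y_labor = 92.
Solving: y_steam = 9.5, y_labor = 7.
denim enters the basis when its profit ≥ yᵀa₃ = 9.5·3 + 7·1 = 35.5.

35.5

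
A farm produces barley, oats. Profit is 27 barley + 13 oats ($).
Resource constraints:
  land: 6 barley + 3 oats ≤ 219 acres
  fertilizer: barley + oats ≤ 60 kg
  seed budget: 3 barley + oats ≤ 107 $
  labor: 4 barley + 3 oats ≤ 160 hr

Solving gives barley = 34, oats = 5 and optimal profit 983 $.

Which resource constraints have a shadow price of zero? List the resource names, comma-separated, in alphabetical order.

land: 219/219 (binding)
fertilizer: 39/60 (slack 21)
seed budget: 107/107 (binding)
labor: 151/160 (slack 9)
By complementary slackness, a constraint with positive slack has shadow price 0 → fertilizer, labor.

fertilizer, labor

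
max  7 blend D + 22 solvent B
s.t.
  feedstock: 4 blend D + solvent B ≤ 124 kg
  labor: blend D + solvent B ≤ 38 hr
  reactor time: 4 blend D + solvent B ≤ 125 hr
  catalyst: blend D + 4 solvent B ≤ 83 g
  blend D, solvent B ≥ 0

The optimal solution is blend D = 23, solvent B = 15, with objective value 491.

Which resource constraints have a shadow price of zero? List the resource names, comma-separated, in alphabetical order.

feedstock: 107/124 (slack 17)
labor: 38/38 (binding)
reactor time: 107/125 (slack 18)
catalyst: 83/83 (binding)
By complementary slackness, a constraint with positive slack has shadow price 0 → feedstock, reactor time.

feedstock, reactor time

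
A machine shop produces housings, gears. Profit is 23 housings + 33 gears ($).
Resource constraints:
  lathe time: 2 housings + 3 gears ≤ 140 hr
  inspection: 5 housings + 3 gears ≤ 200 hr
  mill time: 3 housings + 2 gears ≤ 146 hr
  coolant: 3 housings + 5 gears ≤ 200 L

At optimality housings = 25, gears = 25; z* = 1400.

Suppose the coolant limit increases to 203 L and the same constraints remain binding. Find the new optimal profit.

At the optimum: lathe time uses 125 of 140 (slack = 15); inspection uses 200 of 200 (binding); mill time uses 125 of 146 (slack = 21); coolant uses 200 of 200 (binding).
Slack constraints have shadow price 0 (complementary slackness).
Dual feasibility on the basic columns requires 5·y_inspection + 3·y_coolant = 23, 3·y_inspection + 5·y_coolant = 33.
This yields shadow prices y_inspection = 1, y_coolant = 6.
Δz = y_coolant·Δb = 6 × (3) = 18, so new z* = 1400 + 18 = 1418.

1418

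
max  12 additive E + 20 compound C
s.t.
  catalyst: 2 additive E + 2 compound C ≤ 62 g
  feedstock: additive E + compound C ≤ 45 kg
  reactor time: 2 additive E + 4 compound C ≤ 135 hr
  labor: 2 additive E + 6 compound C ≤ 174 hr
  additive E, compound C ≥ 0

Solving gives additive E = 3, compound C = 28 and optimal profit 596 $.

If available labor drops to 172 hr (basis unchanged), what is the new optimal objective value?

592

Check each constraint at x*: catalyst 62/62 (tight); feedstock 31/45 (slack 14); reactor time 118/135 (slack 17); labor 174/174 (tight).
Since feedstock, reactor time are not tight, their duals are 0.
Dual feasibility on the basic columns requires 2·y_catalyst + 2·y_labor = 12, 2·y_catalyst + 6·y_labor = 20.
This yields shadow prices y_catalyst = 4, y_labor = 2.
Δz = y_labor·Δb = 2 × (-2) = -4, so new z* = 596 − 4 = 592.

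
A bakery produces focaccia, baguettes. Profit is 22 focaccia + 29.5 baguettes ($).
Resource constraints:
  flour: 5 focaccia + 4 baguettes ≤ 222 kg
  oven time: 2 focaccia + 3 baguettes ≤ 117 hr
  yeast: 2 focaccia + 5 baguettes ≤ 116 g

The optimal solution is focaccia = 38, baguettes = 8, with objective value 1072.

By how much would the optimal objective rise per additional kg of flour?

3

At the optimum: flour uses 222 of 222 (binding); oven time uses 100 of 117 (slack = 17); yeast uses 116 of 116 (binding).
Slack constraints have shadow price 0 (complementary slackness).
From A_Bᵀ y = c: 5·y_flour + 2·y_yeast = 22; 4·y_flour + 5·y_yeast = 29.5.
This yields shadow prices y_flour = 3, y_yeast = 3.5.
Shadow price of flour = 3.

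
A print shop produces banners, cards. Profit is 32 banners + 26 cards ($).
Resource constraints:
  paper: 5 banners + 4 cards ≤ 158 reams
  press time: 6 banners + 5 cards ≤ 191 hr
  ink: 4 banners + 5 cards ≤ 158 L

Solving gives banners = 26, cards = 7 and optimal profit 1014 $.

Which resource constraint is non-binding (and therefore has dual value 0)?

ink

paper: 158/158 (binding)
press time: 191/191 (binding)
ink: 139/158 (slack 19)
By complementary slackness, a constraint with positive slack has shadow price 0 → ink.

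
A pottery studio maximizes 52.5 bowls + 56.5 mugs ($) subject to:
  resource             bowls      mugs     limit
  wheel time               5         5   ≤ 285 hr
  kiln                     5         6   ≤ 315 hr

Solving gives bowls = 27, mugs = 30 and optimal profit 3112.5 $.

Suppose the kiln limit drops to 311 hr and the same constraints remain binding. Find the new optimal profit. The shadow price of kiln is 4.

Δb = -4, so new z* = 3112.5 + (4)·(-4) = 3112.5 − 16 = 3096.5.

3096.5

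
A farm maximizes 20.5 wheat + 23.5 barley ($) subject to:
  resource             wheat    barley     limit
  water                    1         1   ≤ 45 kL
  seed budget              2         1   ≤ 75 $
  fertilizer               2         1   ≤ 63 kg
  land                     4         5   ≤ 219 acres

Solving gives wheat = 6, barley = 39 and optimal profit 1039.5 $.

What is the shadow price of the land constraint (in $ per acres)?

3

At the optimum: water uses 45 of 45 (binding); seed budget uses 51 of 75 (slack = 24); fertilizer uses 51 of 63 (slack = 12); land uses 219 of 219 (binding).
Slack constraints have shadow price 0 (complementary slackness).
From A_Bᵀ y = c: 1·y_water + 4·y_land = 20.5; 1·y_water + 5·y_land = 23.5.
Solving: y_water = 8.5, y_land = 3.
Shadow price of land = 3.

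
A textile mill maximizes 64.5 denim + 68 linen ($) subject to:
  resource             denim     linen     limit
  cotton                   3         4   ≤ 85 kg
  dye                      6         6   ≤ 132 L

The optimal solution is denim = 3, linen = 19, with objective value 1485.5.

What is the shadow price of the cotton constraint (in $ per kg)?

3.5

Check each constraint at x*: cotton 85/85 (tight); dye 132/132 (tight).
Dual feasibility on the basic columns requires 3·y_cotton + 6·y_dye = 64.5, 4·y_cotton + 6·y_dye = 68.
→ y_cotton = 3.5 and y_dye = 9.
Shadow price of cotton = 3.5.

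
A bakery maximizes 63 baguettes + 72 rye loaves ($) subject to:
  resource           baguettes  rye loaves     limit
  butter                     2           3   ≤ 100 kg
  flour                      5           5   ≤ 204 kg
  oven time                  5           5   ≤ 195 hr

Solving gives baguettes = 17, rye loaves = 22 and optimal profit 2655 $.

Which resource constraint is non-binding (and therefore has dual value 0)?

butter: 100/100 (binding)
flour: 195/204 (slack 9)
oven time: 195/195 (binding)
By complementary slackness, a constraint with positive slack has shadow price 0 → flour.

flour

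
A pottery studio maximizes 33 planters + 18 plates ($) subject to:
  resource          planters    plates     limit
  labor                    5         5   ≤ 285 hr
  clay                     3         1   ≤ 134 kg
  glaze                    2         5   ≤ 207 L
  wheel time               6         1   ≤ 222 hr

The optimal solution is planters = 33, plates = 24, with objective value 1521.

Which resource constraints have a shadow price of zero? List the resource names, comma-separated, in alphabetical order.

labor: 285/285 (binding)
clay: 123/134 (slack 11)
glaze: 186/207 (slack 21)
wheel time: 222/222 (binding)
By complementary slackness, a constraint with positive slack has shadow price 0 → clay, glaze.

clay, glaze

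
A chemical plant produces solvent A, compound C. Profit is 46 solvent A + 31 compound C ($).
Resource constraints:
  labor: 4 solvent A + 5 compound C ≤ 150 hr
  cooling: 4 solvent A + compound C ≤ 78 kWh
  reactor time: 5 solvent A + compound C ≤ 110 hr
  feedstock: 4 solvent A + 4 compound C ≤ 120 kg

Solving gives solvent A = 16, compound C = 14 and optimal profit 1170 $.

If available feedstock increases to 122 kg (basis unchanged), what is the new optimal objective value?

At the optimum: labor uses 134 of 150 (slack = 16); cooling uses 78 of 78 (binding); reactor time uses 94 of 110 (slack = 16); feedstock uses 120 of 120 (binding).
Since labor, reactor time are not tight, their duals are 0.
Dual feasibility on the basic columns requires 4·y_cooling + 4·y_feedstock = 46, 1·y_cooling + 4·y_feedstock = 31.
This yields shadow prices y_cooling = 5, y_feedstock = 6.5.
Δz = y_feedstock·Δb = 6.5 × (2) = 13, so new z* = 1170 + 13 = 1183.

1183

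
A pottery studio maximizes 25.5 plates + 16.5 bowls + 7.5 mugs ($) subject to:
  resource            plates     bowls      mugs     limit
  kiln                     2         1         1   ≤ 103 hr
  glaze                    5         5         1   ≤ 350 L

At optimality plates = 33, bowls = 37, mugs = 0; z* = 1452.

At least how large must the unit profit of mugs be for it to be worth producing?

Check each constraint at x*: kiln 103/103 (tight); glaze 350/350 (tight).
The binding rows give the dual system: 2·y_kiln + 5·y_glaze = 25.5 and 1·y_kiln + 5·y_glaze = 16.5.
This yields shadow prices y_kiln = 9, y_glaze = 1.5.
mugs enters the basis when its profit ≥ yᵀa₃ = 9·1 + 1.5·1 = 10.5.

10.5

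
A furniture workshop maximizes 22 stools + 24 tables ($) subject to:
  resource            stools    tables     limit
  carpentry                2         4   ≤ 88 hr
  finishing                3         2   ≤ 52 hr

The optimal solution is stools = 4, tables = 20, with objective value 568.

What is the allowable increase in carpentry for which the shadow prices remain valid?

Binding constraints: carpentry, finishing. The basis is B = [[2,4],[3,2]] with det -8.
Per unit increase in carpentry, x* moves by d = (-0.25, 0.375).
The basis stays optimal until stools reaches 0; allowable increase = 16 hr.

16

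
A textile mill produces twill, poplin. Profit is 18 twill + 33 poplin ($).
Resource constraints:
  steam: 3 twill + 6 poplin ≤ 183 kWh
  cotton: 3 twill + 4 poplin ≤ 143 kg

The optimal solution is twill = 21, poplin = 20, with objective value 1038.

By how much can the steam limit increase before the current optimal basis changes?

Binding constraints: steam, cotton. The basis is B = [[3,6],[3,4]] with det -6.
Per unit increase in steam, x* moves by d = (-0.6667, 0.5).
The basis stays optimal until twill reaches 0; allowable increase = 31.5 kWh.

31.5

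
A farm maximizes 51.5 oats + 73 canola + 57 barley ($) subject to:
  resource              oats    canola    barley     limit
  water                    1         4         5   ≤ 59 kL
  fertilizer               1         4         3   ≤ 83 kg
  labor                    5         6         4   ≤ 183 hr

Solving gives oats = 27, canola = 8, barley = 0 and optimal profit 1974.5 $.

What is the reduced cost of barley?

-1

Binding: water and labor. Non-binding: fertilizer (24 unused).
Slack constraints have shadow price 0 (complementary slackness).
Dual feasibility on the basic columns requires 1·y_water + 5·y_labor = 51.5, 4·y_water + 6·y_labor = 73.
This yields shadow prices y_water = 4, y_labor = 9.5.
Reduced cost of barley: c₃ − yᵀa₃ = 57 − (4·5 + 9.5·4) = 57 − 58 = -1.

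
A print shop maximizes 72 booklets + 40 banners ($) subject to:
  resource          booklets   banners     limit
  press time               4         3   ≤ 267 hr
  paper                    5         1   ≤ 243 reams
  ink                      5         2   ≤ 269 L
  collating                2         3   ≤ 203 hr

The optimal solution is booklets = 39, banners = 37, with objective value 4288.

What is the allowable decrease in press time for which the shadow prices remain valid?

Binding constraints: press time, ink. The basis is B = [[4,3],[5,2]] with det -7.
Per unit decrease in press time, x* moves by d = (0.2857, -0.7143).
The basis stays optimal until paper becomes binding; allowable decrease = 15.4 hr.

15.4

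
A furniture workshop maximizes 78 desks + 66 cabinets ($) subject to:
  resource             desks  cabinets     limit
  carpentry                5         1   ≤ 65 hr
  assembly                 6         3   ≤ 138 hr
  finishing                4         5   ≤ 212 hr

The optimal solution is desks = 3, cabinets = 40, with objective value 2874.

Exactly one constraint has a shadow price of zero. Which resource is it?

carpentry: 55/65 (slack 10)
assembly: 138/138 (binding)
finishing: 212/212 (binding)
By complementary slackness, a constraint with positive slack has shadow price 0 → carpentry.

carpentry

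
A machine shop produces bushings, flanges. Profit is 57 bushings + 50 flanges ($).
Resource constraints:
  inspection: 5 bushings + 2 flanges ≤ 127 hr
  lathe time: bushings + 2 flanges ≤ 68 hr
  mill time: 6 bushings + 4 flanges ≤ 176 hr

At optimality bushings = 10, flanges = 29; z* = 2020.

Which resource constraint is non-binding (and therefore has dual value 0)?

inspection

inspection: 108/127 (slack 19)
lathe time: 68/68 (binding)
mill time: 176/176 (binding)
By complementary slackness, a constraint with positive slack has shadow price 0 → inspection.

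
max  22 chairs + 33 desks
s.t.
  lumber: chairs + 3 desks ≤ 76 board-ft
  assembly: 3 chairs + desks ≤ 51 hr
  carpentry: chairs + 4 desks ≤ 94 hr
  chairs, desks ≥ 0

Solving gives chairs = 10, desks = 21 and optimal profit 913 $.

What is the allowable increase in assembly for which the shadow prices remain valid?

33

Binding constraints: assembly, carpentry. The basis is B = [[3,1],[1,4]] with det 11.
Per unit increase in assembly, x* moves by d = (0.3636, -0.0909).
The basis stays optimal until lumber becomes binding; allowable increase = 33 hr.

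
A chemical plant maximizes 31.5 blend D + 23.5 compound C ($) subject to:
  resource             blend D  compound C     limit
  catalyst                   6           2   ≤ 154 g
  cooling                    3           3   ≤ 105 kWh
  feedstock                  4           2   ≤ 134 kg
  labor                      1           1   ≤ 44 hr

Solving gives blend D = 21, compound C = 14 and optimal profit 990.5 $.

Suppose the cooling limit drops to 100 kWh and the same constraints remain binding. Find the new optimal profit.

At the optimum: catalyst uses 154 of 154 (binding); cooling uses 105 of 105 (binding); feedstock uses 112 of 134 (slack = 22); labor uses 35 of 44 (slack = 9).
Since feedstock, labor are not tight, their duals are 0.
The binding rows give the dual system: 6·y_catalyst + 3·y_cooling = 31.5 and 2·y_catalyst + 3·y_cooling = 23.5.
→ y_catalyst = 2 and y_cooling = 6.5.
Δz = y_cooling·Δb = 6.5 × (-5) = -32.5, so new z* = 990.5 − 32.5 = 958.

958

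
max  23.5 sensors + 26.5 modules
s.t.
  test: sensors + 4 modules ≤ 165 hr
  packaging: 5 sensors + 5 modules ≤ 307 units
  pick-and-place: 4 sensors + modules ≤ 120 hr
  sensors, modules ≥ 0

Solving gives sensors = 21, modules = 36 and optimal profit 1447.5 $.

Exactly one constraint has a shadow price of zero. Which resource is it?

test: 165/165 (binding)
packaging: 285/307 (slack 22)
pick-and-place: 120/120 (binding)
By complementary slackness, a constraint with positive slack has shadow price 0 → packaging.

packaging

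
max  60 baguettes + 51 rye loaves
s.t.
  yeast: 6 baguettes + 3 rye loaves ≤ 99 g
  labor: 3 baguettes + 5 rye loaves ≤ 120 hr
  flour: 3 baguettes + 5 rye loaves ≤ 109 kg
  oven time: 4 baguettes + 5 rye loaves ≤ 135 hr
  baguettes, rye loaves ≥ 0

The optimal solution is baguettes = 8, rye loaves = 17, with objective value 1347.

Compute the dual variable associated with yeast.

7

Binding: yeast and flour. Non-binding: labor (11 unused), oven time (18 unused).
Slack constraints have shadow price 0 (complementary slackness).
The binding rows give the dual system: 6·y_yeast + 3·y_flour = 60 and 3·y_yeast + 5·y_flour = 51.
This yields shadow prices y_yeast = 7, y_flour = 6.
Shadow price of yeast = 7.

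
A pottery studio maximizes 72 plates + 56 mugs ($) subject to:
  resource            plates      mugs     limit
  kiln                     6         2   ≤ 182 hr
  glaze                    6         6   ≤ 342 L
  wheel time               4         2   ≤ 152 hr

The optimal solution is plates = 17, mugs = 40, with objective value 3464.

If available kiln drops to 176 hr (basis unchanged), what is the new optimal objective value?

At the optimum: kiln uses 182 of 182 (binding); glaze uses 342 of 342 (binding); wheel time uses 148 of 152 (slack = 4).
By complementary slackness, y = 0 for the non-binding constraint.
Dual feasibility on the basic columns requires 6·y_kiln + 6·y_glaze = 72, 2·y_kiln + 6·y_glaze = 56.
Solving: y_kiln = 4, y_glaze = 8.
Δz = y_kiln·Δb = 4 × (-6) = -24, so new z* = 3464 − 24 = 3440.

3440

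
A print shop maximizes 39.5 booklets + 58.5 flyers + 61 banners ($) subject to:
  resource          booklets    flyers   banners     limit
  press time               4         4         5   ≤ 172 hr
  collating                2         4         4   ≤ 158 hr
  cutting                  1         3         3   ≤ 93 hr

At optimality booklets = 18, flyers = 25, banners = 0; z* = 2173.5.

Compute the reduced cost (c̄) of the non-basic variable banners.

Binding: press time and cutting. Non-binding: collating (22 unused).
By complementary slackness, y = 0 for the non-binding constraint.
From A_Bᵀ y = c: 4·y_press time + 1·y_cutting = 39.5; 4·y_press time + 3·y_cutting = 58.5.
→ y_press time = 7.5 and y_cutting = 9.5.
Reduced cost of banners: c₃ − yᵀa₃ = 61 − (7.5·5 + 9.5·3) = 61 − 66 = -5.

-5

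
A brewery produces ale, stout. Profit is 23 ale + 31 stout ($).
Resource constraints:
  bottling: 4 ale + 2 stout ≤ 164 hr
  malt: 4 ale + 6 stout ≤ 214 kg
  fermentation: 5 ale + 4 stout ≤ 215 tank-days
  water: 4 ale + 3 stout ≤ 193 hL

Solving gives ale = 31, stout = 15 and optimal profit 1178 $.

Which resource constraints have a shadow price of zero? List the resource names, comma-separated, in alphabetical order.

bottling: 154/164 (slack 10)
malt: 214/214 (binding)
fermentation: 215/215 (binding)
water: 169/193 (slack 24)
By complementary slackness, a constraint with positive slack has shadow price 0 → bottling, water.

bottling, water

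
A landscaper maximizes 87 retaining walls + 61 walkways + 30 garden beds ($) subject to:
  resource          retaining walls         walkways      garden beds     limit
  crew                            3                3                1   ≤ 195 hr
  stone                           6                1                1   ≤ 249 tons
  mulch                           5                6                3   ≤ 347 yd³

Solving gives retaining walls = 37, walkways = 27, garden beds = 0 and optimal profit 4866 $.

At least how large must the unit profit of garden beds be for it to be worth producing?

Binding: stone and mulch. Non-binding: crew (3 unused).
By complementary slackness, y = 0 for the non-binding constraint.
The binding rows give the dual system: 6·y_stone + 5·y_mulch = 87 and 1·y_stone + 6·y_mulch = 61.
→ y_stone = 7 and y_mulch = 9.
garden beds enters the basis when its profit ≥ yᵀa₃ = 7·1 + 9·3 = 34.

34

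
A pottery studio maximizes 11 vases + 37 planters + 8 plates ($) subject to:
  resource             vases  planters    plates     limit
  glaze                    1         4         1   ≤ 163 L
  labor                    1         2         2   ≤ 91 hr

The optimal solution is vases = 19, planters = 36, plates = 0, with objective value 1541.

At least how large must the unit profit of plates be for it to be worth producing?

14.5

Check each constraint at x*: glaze 163/163 (tight); labor 91/91 (tight).
From A_Bᵀ y = c: 1·y_glaze + 1·y_labor = 11; 4·y_glaze + 2·y_labor = 37.
Solving: y_glaze = 7.5, y_labor = 3.5.
plates enters the basis when its profit ≥ yᵀa₃ = 7.5·1 + 3.5·2 = 14.5.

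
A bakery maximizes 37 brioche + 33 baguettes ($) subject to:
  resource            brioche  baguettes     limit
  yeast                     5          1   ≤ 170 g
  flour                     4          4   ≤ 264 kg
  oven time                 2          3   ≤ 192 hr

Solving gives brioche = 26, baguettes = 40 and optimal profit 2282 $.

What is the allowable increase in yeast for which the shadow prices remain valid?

Binding constraints: yeast, flour. The basis is B = [[5,1],[4,4]] with det 16.
Per unit increase in yeast, x* moves by d = (0.25, -0.25).
The basis stays optimal until baguettes reaches 0; allowable increase = 160 g.

160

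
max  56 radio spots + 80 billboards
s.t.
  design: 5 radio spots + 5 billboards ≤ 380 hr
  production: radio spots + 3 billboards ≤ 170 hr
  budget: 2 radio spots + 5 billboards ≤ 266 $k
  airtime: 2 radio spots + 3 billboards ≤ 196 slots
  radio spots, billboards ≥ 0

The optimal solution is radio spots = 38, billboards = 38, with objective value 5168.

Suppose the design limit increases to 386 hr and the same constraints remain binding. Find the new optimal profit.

5216

At the optimum: design uses 380 of 380 (binding); production uses 152 of 170 (slack = 18); budget uses 266 of 266 (binding); airtime uses 190 of 196 (slack = 6).
Since production, airtime are not tight, their duals are 0.
The binding rows give the dual system: 5·y_design + 2·y_budget = 56 and 5·y_design + 5·y_budget = 80.
→ y_design = 8 and y_budget = 8.
Δz = y_design·Δb = 8 × (6) = 48, so new z* = 5168 + 48 = 5216.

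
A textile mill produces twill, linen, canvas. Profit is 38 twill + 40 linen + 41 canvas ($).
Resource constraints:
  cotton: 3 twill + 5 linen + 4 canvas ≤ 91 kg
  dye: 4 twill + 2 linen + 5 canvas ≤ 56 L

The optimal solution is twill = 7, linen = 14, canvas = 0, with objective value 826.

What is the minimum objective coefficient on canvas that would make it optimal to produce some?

Check each constraint at x*: cotton 91/91 (tight); dye 56/56 (tight).
From A_Bᵀ y = c: 3·y_cotton + 4·y_dye = 38; 5·y_cotton + 2·y_dye = 40.
→ y_cotton = 6 and y_dye = 5.
canvas enters the basis when its profit ≥ yᵀa₃ = 6·4 + 5·5 = 49.

49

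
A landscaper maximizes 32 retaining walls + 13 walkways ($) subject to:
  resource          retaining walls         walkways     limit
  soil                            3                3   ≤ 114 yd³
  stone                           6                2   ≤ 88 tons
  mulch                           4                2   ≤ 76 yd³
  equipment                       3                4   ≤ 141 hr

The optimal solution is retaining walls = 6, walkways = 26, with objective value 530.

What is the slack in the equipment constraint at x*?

equipment used = 3·6 + 4·26 = 122; slack = 141 − 122 = 19.

19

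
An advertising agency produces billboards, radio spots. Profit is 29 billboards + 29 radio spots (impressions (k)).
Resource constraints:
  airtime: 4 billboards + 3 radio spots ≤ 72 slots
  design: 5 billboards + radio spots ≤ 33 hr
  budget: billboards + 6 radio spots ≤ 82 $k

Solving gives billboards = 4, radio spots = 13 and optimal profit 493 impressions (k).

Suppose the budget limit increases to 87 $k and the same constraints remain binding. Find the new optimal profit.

513

At the optimum: airtime uses 55 of 72 (slack = 17); design uses 33 of 33 (binding); budget uses 82 of 82 (binding).
By complementary slackness, y = 0 for the non-binding constraint.
The binding rows give the dual system: 5·y_design + 1·y_budget = 29 and 1·y_design + 6·y_budget = 29.
Solving: y_design = 5, y_budget = 4.
Δz = y_budget·Δb = 4 × (5) = 20, so new z* = 493 + 20 = 513.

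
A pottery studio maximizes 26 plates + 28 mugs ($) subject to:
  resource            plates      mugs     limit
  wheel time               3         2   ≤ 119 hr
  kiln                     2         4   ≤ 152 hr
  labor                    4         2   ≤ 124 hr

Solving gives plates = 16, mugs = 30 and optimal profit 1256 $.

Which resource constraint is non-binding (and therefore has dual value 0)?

wheel time: 108/119 (slack 11)
kiln: 152/152 (binding)
labor: 124/124 (binding)
By complementary slackness, a constraint with positive slack has shadow price 0 → wheel time.

wheel time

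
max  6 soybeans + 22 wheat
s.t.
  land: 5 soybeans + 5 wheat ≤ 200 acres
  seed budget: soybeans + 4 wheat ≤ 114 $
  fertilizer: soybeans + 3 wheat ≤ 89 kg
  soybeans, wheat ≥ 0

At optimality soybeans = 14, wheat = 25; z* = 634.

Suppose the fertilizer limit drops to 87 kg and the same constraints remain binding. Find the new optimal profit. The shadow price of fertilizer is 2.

Δb = -2, so new z* = 634 + (2)·(-2) = 634 − 4 = 630.

630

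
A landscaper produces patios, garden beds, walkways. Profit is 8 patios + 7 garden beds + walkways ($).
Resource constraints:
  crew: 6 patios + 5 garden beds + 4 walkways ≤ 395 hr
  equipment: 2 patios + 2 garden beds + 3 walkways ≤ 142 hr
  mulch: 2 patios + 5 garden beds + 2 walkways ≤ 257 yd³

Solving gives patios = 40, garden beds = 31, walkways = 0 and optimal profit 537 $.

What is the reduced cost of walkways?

Check each constraint at x*: crew 395/395 (tight); equipment 142/142 (tight); mulch 235/257 (slack 22).
Slack constraints have shadow price 0 (complementary slackness).
The binding rows give the dual system: 6·y_crew + 2·y_equipment = 8 and 5·y_crew + 2·y_equipment = 7.
→ y_crew = 1 and y_equipment = 1.
Reduced cost of walkways: c₃ − yᵀa₃ = 1 − (1·4 + 1·3) = 1 − 7 = -6.

-6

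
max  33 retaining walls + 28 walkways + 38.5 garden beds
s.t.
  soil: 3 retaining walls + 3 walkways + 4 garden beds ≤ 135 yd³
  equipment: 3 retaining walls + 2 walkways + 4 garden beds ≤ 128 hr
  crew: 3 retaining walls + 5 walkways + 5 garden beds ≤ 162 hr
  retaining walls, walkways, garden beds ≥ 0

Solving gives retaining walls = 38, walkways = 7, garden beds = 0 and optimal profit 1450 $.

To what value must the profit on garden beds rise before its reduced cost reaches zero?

Check each constraint at x*: soil 135/135 (tight); equipment 128/128 (tight); crew 149/162 (slack 13).
Since crew is not tight, its dual is 0.
Dual feasibility on the basic columns requires 3·y_soil + 3·y_equipment = 33, 3·y_soil + 2·y_equipment = 28.
This yields shadow prices y_soil = 6, y_equipment = 5.
garden beds enters the basis when its profit ≥ yᵀa₃ = 6·4 + 5·4 = 44.

44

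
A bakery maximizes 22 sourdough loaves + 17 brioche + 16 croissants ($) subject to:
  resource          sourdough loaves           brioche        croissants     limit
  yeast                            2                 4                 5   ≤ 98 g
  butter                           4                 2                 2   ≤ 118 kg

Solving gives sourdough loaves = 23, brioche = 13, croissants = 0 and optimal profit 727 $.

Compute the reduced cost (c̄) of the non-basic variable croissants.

-3

At the optimum: yeast uses 98 of 98 (binding); butter uses 118 of 118 (binding).
The binding rows give the dual system: 2·y_yeast + 4·y_butter = 22 and 4·y_yeast + 2·y_butter = 17.
Solving: y_yeast = 2, y_butter = 4.5.
Reduced cost of croissants: c₃ − yᵀa₃ = 16 − (2·5 + 4.5·2) = 16 − 19 = -3.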